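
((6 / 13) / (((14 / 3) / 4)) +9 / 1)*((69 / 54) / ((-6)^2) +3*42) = 7758745 / 6552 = 1184.18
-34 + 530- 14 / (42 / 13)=491.67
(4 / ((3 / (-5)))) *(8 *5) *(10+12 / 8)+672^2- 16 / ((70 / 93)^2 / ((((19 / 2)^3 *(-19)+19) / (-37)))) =118596793757 / 271950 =436097.79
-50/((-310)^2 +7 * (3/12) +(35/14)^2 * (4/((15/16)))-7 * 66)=-600/1147997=-0.00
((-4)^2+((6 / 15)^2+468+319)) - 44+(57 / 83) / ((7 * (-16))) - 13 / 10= 176125239 / 232400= 757.85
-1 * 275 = -275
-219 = -219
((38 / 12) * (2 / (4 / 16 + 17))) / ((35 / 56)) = 608 / 1035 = 0.59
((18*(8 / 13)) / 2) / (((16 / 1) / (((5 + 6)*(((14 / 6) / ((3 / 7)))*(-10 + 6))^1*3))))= -3234 / 13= -248.77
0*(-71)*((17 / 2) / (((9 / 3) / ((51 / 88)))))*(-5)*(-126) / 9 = 0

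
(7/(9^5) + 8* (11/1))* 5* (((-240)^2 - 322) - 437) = 492273280465/19683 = 25010073.69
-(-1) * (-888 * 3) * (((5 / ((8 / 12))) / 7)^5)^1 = -252871875 / 67228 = -3761.41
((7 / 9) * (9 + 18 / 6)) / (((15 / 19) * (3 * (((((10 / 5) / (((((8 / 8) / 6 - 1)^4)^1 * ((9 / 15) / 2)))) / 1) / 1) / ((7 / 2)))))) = 23275 / 23328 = 1.00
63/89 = 0.71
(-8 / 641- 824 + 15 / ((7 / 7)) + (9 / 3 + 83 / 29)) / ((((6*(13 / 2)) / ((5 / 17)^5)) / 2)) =-93311018750 / 1029355149147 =-0.09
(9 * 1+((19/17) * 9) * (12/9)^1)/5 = 381/85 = 4.48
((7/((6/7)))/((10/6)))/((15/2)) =49/75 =0.65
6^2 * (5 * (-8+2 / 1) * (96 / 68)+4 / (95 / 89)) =-2244528 / 1615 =-1389.80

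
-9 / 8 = -1.12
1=1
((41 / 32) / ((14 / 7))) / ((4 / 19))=779 / 256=3.04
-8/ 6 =-4/ 3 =-1.33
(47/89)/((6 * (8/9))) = 141/1424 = 0.10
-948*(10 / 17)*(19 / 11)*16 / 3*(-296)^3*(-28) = -3730372700433.80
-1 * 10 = -10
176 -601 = -425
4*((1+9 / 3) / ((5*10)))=8 / 25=0.32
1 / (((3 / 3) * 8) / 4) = 1 / 2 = 0.50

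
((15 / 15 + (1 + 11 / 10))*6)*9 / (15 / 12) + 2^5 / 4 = 3548 / 25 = 141.92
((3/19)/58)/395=0.00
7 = 7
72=72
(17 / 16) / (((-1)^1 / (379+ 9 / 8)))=-51697 / 128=-403.88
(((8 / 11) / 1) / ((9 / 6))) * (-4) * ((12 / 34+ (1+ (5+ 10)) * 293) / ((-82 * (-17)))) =-2550464 / 391017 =-6.52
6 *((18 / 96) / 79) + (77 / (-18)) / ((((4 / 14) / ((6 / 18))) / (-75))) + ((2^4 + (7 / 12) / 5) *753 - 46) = 354480989 / 28440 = 12464.17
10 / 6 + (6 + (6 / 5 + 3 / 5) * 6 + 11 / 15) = 19.20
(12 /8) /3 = 1 /2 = 0.50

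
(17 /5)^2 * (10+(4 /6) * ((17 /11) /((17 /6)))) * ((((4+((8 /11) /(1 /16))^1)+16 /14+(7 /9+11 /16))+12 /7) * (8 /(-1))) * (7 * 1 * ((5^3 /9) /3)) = -6075873865 /9801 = -619923.87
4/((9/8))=32/9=3.56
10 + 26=36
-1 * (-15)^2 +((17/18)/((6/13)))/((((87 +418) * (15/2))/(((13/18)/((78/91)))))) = -9939894889/44177400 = -225.00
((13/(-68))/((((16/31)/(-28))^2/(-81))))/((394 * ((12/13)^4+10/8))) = 1416189102237/24193068832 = 58.54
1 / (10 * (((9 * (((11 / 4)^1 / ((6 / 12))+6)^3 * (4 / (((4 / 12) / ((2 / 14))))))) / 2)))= 0.00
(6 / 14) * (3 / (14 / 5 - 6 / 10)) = 45 / 77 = 0.58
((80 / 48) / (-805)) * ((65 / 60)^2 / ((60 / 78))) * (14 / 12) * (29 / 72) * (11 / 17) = -0.00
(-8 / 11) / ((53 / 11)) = -8 / 53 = -0.15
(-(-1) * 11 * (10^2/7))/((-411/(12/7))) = -4400/6713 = -0.66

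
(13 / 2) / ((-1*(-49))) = 13 / 98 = 0.13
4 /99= 0.04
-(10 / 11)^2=-100 / 121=-0.83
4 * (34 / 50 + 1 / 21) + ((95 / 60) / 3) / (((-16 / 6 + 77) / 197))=672667 / 156100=4.31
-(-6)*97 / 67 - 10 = -88 / 67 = -1.31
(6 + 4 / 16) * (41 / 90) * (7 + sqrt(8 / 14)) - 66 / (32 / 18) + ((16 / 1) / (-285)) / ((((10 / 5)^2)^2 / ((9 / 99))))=-646867 / 37620 + 205 * sqrt(7) / 252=-15.04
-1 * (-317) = 317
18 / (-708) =-3 / 118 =-0.03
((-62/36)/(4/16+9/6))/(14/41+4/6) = -41/42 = -0.98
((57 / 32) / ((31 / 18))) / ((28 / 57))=29241 / 13888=2.11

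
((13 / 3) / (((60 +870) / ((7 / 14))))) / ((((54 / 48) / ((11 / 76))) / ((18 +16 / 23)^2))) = 2644070 / 25238061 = 0.10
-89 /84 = -1.06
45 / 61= 0.74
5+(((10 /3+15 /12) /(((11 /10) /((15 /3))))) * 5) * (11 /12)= 7235 /72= 100.49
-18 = -18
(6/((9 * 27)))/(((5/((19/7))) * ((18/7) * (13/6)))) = 38/15795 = 0.00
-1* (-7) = 7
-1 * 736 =-736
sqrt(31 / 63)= sqrt(217) / 21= 0.70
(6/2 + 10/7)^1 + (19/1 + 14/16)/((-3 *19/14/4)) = -2008/133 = -15.10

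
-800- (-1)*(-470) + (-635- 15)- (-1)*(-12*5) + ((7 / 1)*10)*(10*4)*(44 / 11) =9220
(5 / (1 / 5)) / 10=5 / 2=2.50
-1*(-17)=17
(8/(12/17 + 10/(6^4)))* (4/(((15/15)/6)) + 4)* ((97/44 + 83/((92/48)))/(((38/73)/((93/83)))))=13777376093280/448055663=30749.25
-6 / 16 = -3 / 8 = -0.38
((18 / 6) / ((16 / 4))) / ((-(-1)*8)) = 3 / 32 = 0.09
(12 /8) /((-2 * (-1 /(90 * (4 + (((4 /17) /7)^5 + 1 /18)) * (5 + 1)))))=78391718557155 /47727073198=1642.50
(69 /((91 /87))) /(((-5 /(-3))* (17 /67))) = 1206603 /7735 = 155.99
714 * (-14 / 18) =-1666 / 3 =-555.33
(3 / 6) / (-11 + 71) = 1 / 120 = 0.01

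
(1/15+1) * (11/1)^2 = 1936/15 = 129.07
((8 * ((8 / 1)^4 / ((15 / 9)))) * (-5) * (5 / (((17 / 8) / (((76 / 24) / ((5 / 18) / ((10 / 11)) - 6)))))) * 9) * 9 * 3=21785739264 / 697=31256440.84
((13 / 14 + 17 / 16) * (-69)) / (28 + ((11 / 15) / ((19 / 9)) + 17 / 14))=-1461765 / 314536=-4.65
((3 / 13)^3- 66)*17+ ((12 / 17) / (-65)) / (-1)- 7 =-210794062 / 186745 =-1128.78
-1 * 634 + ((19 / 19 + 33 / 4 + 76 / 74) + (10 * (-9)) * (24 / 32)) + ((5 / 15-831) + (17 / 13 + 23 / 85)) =-745895159 / 490620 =-1520.31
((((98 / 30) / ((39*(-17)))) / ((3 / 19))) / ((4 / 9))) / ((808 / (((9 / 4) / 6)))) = -0.00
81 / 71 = 1.14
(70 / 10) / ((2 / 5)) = 35 / 2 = 17.50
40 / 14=2.86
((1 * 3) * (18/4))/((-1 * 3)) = -9/2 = -4.50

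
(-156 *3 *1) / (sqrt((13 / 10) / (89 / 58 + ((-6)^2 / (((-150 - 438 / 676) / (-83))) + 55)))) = -108 *sqrt(267257605066595) / 492217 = -3587.01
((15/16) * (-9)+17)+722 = 11689/16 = 730.56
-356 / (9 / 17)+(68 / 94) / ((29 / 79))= -8224702 / 12267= -670.47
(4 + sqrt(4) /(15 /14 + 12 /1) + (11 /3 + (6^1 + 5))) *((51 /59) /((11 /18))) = 1053864 /39589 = 26.62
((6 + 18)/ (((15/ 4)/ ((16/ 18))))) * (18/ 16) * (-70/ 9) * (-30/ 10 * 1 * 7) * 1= 1045.33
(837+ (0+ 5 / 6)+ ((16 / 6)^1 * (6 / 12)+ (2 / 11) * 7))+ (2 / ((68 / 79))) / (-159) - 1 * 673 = 1659347 / 9911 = 167.42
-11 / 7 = -1.57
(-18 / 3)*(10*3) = -180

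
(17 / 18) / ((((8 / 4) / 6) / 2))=17 / 3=5.67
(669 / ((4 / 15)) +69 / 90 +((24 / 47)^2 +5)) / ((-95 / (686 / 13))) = -8794219189 / 6295650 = -1396.87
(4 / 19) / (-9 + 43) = 2 / 323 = 0.01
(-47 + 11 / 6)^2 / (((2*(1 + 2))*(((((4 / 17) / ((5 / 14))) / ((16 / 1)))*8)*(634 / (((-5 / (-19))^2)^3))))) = 0.00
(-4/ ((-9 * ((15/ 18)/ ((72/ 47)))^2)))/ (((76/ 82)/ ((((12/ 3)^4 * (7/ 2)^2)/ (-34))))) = -2666151936/ 17837675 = -149.47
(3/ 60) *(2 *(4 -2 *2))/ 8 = 0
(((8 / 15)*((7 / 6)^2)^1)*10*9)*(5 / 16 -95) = -24745 / 4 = -6186.25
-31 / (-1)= 31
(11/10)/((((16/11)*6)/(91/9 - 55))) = -12221/2160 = -5.66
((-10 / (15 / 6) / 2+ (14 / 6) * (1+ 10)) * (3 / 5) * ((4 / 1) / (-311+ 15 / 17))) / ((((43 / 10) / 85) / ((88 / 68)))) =-132770 / 28337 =-4.69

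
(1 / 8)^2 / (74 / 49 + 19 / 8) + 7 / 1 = 85337 / 12184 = 7.00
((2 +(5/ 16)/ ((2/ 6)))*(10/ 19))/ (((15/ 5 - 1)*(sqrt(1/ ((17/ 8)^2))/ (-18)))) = -35955/ 1216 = -29.57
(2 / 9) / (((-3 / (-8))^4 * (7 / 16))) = 131072 / 5103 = 25.69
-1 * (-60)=60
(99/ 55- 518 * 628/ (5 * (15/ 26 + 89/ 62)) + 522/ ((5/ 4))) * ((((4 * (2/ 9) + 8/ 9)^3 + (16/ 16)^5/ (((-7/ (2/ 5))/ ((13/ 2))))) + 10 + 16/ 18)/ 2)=-10654872649097/ 41385330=-257455.30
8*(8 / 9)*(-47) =-3008 / 9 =-334.22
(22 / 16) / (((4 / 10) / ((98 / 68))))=4.95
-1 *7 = -7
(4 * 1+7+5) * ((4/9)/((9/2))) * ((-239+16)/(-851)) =28544/68931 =0.41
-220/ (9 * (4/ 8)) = -440/ 9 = -48.89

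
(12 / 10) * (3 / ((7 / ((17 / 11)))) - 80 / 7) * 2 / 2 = -4974 / 385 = -12.92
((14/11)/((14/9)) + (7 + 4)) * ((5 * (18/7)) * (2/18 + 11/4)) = 434.74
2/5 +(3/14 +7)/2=561/140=4.01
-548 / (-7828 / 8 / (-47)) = -51512 / 1957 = -26.32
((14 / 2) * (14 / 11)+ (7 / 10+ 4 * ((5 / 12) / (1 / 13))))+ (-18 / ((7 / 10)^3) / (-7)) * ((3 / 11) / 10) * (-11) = 22998721 / 792330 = 29.03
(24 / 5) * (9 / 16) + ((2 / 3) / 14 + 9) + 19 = 6457 / 210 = 30.75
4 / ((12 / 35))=35 / 3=11.67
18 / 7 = 2.57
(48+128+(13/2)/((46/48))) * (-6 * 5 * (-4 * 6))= 131603.48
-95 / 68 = -1.40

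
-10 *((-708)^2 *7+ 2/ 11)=-385973300/ 11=-35088481.82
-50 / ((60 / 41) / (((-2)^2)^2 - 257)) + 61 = 8295.17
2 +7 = 9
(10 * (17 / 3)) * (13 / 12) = 1105 / 18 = 61.39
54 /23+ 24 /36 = 208 /69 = 3.01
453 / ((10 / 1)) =453 / 10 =45.30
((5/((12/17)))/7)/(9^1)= 85/756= 0.11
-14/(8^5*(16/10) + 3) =-70/262159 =-0.00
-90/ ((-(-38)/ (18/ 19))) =-810/ 361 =-2.24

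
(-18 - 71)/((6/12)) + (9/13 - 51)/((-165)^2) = -178.00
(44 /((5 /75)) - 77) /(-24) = -583 /24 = -24.29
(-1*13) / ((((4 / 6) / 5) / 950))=-92625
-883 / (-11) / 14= 883 / 154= 5.73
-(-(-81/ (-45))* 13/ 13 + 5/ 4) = 11/ 20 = 0.55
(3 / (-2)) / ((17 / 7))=-0.62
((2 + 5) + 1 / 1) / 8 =1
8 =8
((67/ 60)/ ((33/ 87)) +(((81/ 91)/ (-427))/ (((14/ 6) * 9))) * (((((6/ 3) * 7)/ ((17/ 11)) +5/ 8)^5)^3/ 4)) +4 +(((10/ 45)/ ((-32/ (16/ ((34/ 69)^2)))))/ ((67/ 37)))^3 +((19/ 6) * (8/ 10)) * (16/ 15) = -1250115096206141585946134195851830136084967013967196045111/ 81566257417104549739837697541501367268199628800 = -15326375584.62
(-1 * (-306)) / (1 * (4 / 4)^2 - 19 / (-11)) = 561 / 5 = 112.20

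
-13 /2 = -6.50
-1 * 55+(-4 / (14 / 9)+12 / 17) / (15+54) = -150609 / 2737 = -55.03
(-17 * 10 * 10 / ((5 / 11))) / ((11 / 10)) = -3400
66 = 66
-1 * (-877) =877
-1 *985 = -985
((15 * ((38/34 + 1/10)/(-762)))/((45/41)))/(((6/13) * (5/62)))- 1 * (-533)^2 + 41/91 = -16744412549239/58940700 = -284089.14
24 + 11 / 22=49 / 2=24.50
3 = 3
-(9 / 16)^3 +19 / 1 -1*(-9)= 113959 / 4096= 27.82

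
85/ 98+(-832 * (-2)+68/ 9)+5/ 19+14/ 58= 813012623/ 485982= 1672.93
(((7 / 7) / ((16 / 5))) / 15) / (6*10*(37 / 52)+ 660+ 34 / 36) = 39 / 1317208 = 0.00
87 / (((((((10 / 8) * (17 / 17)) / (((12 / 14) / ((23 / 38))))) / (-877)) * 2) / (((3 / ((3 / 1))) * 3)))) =-104377032 / 805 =-129660.91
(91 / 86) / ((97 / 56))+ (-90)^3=-3040656452 / 4171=-728999.39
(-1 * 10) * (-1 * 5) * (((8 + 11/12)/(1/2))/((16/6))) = 2675/8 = 334.38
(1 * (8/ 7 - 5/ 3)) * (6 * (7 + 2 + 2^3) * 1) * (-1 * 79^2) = 2334134/ 7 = 333447.71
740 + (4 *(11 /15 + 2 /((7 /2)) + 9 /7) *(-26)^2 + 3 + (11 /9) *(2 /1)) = 2441279 /315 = 7750.09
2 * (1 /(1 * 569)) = 2 /569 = 0.00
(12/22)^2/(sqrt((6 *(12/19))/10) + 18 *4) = 0.00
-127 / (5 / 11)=-1397 / 5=-279.40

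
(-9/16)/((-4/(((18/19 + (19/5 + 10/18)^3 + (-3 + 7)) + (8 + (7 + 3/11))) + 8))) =1055564137/67716000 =15.59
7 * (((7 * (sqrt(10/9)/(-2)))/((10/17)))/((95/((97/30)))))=-80801 * sqrt(10)/171000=-1.49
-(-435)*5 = 2175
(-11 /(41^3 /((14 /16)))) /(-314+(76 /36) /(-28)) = 4851 /10909780774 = 0.00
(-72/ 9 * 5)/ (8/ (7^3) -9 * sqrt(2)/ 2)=219520/ 9529441 +42353640 * sqrt(2)/ 9529441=6.31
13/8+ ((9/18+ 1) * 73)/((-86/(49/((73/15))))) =-3851/344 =-11.19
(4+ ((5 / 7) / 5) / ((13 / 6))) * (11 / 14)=2035 / 637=3.19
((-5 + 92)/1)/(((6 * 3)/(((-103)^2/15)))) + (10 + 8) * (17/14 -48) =2576.31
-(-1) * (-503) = -503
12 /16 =3 /4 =0.75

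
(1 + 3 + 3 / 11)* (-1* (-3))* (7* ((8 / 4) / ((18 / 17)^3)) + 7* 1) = 2575741 / 10692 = 240.90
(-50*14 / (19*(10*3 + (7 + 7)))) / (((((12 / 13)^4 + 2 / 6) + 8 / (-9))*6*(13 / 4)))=-2306850 / 9158171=-0.25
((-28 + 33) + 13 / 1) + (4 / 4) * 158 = 176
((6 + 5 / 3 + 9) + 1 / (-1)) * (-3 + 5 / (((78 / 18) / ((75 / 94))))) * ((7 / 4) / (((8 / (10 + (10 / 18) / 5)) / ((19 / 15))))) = -788557 / 8640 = -91.27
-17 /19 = -0.89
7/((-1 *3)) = -7/3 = -2.33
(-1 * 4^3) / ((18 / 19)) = -608 / 9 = -67.56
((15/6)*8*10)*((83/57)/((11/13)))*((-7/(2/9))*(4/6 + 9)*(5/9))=-109518500/1881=-58223.55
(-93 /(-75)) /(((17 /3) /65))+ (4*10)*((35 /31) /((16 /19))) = 357583 /5270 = 67.85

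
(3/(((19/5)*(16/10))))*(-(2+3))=-375/152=-2.47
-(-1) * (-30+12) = -18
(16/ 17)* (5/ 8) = 10/ 17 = 0.59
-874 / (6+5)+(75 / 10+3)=-1517 / 22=-68.95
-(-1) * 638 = 638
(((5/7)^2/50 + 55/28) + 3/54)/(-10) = -3581/17640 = -0.20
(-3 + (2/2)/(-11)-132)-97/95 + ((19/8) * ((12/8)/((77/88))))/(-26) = -51833833/380380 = -136.27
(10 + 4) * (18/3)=84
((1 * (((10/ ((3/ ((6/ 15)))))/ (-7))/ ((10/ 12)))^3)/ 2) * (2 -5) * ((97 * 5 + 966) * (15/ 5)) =3343104/ 42875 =77.97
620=620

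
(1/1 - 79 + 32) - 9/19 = -46.47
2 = 2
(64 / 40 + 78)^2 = 158404 / 25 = 6336.16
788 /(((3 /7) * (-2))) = -2758 /3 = -919.33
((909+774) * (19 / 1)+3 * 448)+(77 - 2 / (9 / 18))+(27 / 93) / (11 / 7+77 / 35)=45549521 / 1364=33394.08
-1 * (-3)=3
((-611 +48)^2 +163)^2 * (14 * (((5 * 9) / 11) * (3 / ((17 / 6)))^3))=369520211360643840 / 54043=6837522183458.43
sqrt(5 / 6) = sqrt(30) / 6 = 0.91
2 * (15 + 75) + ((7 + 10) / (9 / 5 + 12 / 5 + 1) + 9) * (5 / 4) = 195.34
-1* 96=-96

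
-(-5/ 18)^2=-25/ 324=-0.08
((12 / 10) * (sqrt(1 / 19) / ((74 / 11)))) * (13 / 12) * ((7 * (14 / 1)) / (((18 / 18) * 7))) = 1001 * sqrt(19) / 7030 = 0.62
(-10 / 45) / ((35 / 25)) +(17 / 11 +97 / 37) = 102778 / 25641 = 4.01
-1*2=-2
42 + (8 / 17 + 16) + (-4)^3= -94 / 17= -5.53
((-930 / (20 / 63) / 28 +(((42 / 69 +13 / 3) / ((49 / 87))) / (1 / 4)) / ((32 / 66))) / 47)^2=84462890625 / 179565757504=0.47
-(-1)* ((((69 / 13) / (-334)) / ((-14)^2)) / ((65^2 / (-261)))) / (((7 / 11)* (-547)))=-198099 / 13767591455800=-0.00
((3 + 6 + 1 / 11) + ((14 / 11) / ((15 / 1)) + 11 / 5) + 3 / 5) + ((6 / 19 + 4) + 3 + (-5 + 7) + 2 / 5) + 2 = 74273 / 3135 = 23.69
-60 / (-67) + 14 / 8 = 709 / 268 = 2.65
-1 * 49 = -49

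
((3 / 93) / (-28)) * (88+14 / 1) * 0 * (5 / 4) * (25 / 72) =0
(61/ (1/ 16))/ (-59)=-976/ 59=-16.54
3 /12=1 /4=0.25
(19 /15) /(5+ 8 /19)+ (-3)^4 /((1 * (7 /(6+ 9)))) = 1879702 /10815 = 173.81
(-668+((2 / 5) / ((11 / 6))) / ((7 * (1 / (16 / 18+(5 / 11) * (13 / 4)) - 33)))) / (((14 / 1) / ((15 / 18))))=-654202562 / 16452975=-39.76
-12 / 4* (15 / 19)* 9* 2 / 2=-405 / 19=-21.32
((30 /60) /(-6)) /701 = -1 /8412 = -0.00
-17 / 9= -1.89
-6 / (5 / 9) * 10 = -108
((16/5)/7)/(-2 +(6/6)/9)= -144/595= -0.24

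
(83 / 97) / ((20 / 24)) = 498 / 485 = 1.03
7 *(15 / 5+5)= 56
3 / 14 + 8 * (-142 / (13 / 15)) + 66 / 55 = -1191513 / 910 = -1309.35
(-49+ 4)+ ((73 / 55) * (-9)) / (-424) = -1048743 / 23320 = -44.97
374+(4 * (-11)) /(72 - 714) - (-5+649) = -86648 /321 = -269.93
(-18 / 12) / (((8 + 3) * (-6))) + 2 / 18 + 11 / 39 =2141 / 5148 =0.42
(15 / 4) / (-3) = -5 / 4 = -1.25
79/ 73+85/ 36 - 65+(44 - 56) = -193307/ 2628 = -73.56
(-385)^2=148225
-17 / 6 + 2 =-5 / 6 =-0.83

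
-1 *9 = -9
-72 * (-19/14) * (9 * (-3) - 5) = -21888/7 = -3126.86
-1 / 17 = -0.06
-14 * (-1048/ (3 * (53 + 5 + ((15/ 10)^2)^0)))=82.89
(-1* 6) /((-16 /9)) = 27 /8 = 3.38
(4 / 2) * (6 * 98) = 1176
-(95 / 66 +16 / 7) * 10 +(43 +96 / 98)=10880 / 1617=6.73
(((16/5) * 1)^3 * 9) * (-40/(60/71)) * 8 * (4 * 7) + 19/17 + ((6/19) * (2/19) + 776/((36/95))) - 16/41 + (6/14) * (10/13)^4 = -176842589118278317849/56593160953875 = -3124804.94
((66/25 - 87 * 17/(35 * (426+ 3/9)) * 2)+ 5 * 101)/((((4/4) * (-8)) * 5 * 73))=-0.17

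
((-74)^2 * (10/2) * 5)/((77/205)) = 28064500/77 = 364474.03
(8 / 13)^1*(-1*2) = -16 / 13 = -1.23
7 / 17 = 0.41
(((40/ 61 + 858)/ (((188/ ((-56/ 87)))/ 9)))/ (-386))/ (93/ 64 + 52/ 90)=3167821440/ 93856557551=0.03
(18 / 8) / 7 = 0.32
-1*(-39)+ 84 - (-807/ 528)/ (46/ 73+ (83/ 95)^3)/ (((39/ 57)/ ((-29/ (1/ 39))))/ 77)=-149862.55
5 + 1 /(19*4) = 381 /76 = 5.01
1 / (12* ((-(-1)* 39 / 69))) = 23 / 156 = 0.15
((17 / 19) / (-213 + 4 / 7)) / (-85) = 7 / 141265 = 0.00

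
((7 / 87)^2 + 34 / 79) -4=-2130587 / 597951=-3.56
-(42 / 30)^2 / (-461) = 49 / 11525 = 0.00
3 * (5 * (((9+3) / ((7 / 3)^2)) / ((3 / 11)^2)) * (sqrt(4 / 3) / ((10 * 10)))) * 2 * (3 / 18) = 242 * sqrt(3) / 245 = 1.71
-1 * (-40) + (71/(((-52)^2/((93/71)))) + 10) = 135293/2704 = 50.03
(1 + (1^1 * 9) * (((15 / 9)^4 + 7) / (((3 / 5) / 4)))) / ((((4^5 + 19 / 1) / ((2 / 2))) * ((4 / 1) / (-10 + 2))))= -47734 / 28161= -1.70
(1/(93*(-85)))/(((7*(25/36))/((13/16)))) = -0.00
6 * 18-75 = 33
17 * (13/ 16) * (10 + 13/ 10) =24973/ 160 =156.08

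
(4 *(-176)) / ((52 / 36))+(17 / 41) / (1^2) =-486.97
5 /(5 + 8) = 0.38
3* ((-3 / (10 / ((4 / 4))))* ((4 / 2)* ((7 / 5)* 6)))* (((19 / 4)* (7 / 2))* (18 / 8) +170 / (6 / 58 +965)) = -1590406461 / 2798800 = -568.25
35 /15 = 7 /3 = 2.33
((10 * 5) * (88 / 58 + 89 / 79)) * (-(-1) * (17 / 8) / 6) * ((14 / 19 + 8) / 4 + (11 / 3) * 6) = 788570925 / 696464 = 1132.25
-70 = -70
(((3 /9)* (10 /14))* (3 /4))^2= 25 /784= 0.03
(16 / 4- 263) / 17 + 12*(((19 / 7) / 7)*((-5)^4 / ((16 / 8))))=1198559 / 833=1438.85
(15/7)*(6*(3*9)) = 2430/7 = 347.14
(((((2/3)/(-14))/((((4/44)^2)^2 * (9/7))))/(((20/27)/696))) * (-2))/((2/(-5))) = -2547534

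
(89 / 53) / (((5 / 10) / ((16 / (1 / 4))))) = 11392 / 53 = 214.94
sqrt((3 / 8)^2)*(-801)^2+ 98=1925587 / 8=240698.38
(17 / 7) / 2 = 17 / 14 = 1.21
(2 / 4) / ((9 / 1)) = 1 / 18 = 0.06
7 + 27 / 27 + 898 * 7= 6294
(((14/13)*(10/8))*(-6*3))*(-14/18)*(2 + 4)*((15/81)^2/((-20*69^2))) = -1225/30079998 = -0.00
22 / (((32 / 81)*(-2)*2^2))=-891 / 128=-6.96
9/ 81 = 0.11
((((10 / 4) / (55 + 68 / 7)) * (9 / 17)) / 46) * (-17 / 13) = -105 / 180596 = -0.00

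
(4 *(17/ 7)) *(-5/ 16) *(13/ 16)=-2.47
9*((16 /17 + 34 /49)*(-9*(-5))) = 551610 /833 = 662.20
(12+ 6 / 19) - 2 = 196 / 19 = 10.32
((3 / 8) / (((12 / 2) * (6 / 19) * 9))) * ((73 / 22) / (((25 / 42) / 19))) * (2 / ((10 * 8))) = 184471 / 3168000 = 0.06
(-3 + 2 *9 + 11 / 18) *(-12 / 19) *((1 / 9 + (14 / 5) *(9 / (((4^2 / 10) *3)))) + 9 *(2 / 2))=-145277 / 1026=-141.60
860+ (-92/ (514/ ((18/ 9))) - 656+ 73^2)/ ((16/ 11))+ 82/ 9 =151050095/ 37008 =4081.55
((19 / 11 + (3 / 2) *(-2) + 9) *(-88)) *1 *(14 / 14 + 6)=-4760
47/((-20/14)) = -32.90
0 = 0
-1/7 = -0.14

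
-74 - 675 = -749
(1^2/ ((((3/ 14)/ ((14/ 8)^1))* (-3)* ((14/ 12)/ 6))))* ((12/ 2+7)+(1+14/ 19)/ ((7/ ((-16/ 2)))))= -2930/ 19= -154.21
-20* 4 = -80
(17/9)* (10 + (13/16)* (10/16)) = 22865/1152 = 19.85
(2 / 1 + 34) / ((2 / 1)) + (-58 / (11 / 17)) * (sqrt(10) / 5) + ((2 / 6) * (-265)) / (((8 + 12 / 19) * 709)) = 6273869 / 348828 - 986 * sqrt(10) / 55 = -38.71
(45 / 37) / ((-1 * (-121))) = 45 / 4477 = 0.01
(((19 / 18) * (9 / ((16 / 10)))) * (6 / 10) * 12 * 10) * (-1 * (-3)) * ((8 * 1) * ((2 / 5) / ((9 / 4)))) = 1824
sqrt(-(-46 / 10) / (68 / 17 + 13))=sqrt(1955) / 85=0.52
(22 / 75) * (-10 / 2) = -22 / 15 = -1.47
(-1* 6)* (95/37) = -570/37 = -15.41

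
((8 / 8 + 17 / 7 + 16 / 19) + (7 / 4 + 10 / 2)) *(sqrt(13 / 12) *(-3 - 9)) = -5863 *sqrt(39) / 266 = -137.65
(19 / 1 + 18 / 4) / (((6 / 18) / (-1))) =-141 / 2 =-70.50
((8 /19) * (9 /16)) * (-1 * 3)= -27 /38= -0.71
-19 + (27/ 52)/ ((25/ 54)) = -11621/ 650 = -17.88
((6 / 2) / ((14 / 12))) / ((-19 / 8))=-144 / 133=-1.08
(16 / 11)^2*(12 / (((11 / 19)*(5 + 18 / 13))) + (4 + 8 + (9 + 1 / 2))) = 5783936 / 110473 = 52.36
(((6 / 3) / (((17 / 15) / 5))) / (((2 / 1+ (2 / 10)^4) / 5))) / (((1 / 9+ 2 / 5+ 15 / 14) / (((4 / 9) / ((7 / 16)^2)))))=1600000000 / 49474131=32.34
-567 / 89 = -6.37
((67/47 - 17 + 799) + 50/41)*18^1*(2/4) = 13608099/1927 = 7061.81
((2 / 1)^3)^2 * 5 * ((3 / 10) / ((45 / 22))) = 704 / 15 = 46.93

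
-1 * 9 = -9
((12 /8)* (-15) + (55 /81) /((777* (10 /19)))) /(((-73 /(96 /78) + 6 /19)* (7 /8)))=3443658496 /7901425665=0.44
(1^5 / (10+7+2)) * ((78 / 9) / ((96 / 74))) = 481 / 1368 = 0.35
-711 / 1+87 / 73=-51816 / 73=-709.81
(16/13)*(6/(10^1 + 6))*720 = 4320/13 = 332.31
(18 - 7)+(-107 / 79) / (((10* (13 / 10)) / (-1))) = 11404 / 1027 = 11.10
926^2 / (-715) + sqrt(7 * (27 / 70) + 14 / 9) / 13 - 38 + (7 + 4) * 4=-853186 / 715 + sqrt(3830) / 390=-1193.11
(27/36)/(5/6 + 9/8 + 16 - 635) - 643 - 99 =-742.00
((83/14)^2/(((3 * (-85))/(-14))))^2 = 47458321/12744900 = 3.72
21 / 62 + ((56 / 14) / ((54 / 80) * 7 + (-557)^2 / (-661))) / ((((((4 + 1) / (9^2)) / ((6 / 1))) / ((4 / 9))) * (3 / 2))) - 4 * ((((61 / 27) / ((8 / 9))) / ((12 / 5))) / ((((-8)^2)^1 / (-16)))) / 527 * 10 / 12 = 1034271731635 / 11187437190336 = 0.09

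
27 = 27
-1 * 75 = -75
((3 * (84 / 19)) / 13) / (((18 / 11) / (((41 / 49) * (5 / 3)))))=4510 / 5187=0.87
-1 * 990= -990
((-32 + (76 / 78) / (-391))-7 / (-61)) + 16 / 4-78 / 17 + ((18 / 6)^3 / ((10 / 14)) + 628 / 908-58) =-54883224893 / 1055764515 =-51.98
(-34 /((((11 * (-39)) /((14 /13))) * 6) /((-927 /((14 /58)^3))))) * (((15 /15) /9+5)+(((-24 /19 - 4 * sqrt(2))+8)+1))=-1110333614 /92169+341641112 * sqrt(2) /91091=-6742.64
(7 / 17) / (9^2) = 7 / 1377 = 0.01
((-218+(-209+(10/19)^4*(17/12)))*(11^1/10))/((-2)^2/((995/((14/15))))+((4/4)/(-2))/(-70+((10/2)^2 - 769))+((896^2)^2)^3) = -1486938913910230/847772373647322112375629931436398268800130760253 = -0.00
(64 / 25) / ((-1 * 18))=-32 / 225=-0.14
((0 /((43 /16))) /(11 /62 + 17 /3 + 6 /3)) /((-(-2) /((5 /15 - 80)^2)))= 0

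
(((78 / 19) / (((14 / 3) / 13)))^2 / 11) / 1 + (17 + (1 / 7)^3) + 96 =170110047 / 1362053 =124.89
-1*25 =-25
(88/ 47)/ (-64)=-11/ 376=-0.03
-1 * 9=-9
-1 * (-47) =47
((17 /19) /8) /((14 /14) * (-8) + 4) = -0.03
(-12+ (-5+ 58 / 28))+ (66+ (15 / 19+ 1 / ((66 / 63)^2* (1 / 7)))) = 3748961 / 64372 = 58.24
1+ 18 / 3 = 7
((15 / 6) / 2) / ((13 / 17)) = 85 / 52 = 1.63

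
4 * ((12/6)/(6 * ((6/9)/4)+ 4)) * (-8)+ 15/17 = -1013/85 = -11.92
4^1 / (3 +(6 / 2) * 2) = 4 / 9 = 0.44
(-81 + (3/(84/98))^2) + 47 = -21.75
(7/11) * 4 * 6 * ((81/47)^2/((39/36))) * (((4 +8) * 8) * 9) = 11428107264/315887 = 36177.83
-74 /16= -37 /8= -4.62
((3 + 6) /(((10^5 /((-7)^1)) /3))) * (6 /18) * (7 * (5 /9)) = -49 /20000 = -0.00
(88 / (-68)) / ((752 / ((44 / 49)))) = -121 / 78302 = -0.00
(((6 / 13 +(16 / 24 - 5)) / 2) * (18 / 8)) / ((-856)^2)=-0.00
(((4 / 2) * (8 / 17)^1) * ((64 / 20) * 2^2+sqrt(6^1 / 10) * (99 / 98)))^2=1622016 * sqrt(15) / 354025+148649408 / 1020425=163.42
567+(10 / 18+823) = 12515 / 9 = 1390.56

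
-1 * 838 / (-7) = 838 / 7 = 119.71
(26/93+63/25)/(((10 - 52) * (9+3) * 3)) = -6509/3515400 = -0.00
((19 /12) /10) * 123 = 779 /40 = 19.48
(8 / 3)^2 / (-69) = -64 / 621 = -0.10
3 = 3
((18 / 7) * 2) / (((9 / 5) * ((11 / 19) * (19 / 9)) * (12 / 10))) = 150 / 77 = 1.95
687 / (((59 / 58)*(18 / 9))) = 19923 / 59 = 337.68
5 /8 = 0.62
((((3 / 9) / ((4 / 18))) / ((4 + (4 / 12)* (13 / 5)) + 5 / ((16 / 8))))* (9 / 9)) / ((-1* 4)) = -45 / 884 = -0.05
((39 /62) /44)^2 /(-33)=-0.00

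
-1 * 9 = -9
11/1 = 11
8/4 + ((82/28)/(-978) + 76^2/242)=42850999/1656732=25.86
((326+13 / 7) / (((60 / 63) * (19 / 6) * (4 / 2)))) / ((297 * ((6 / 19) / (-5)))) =-255 / 88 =-2.90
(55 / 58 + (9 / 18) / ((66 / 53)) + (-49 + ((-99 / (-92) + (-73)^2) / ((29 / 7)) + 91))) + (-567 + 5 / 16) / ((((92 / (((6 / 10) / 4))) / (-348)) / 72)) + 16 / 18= 64662749413 / 2641320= 24481.23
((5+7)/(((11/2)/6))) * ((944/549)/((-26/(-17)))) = 128384/8723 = 14.72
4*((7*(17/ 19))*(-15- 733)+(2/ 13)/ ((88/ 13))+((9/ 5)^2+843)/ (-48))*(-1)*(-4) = -393124768/ 5225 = -75239.19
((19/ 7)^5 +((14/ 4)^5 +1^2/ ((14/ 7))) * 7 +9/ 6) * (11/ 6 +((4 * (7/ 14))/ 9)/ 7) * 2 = 14282.24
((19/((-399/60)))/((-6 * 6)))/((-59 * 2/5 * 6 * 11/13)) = -325/490644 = -0.00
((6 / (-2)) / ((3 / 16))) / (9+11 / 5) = -10 / 7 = -1.43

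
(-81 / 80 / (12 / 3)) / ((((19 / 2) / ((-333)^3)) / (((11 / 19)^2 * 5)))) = 1648892.37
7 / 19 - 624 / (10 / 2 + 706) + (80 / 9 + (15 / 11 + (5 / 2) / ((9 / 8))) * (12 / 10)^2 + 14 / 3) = 13529921 / 742995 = 18.21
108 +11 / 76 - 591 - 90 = -43537 / 76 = -572.86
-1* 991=-991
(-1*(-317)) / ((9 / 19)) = 6023 / 9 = 669.22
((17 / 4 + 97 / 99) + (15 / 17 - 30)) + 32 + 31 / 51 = 58703 / 6732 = 8.72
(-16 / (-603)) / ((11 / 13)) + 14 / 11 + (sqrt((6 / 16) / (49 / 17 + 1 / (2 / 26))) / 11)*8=2*sqrt(85) / 165 + 8650 / 6633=1.42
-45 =-45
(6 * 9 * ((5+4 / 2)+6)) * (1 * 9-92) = -58266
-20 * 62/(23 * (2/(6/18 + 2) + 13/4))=-6944/529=-13.13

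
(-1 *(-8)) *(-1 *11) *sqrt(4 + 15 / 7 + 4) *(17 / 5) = -1496 *sqrt(497) / 35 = -952.89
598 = 598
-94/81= -1.16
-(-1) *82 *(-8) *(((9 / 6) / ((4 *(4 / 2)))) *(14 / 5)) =-344.40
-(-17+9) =8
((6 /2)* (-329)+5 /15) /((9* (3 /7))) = -20720 /81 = -255.80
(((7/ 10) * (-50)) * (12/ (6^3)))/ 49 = -5/ 126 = -0.04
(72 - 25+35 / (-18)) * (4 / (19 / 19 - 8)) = -25.75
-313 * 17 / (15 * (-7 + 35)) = -5321 / 420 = -12.67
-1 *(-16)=16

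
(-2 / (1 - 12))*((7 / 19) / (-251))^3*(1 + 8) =-0.00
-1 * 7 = -7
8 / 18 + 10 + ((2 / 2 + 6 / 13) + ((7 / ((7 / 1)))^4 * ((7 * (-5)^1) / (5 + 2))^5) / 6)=-119089 / 234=-508.93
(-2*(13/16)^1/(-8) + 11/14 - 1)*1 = -5/448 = -0.01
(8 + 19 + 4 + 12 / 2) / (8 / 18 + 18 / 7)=2331 / 190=12.27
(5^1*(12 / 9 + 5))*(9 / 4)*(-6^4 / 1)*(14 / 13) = -1292760 / 13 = -99443.08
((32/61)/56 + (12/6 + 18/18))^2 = 1651225/182329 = 9.06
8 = 8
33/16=2.06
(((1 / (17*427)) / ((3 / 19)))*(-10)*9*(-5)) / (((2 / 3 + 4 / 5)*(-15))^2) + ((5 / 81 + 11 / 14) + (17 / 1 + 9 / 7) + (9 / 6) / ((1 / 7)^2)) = 13180972367 / 142290918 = 92.63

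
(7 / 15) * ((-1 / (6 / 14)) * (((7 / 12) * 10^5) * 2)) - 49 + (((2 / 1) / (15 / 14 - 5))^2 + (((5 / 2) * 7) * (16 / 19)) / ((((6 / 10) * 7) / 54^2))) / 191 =-37652242257983 / 296398575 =-127032.47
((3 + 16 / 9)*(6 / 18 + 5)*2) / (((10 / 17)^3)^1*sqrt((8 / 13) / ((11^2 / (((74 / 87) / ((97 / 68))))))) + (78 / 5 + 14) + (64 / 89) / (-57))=3428440072139729542455560 / 1990436841458979729958017 - 156352989702800000*sqrt(69005703) / 1990436841458979729958017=1.72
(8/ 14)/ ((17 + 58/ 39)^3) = 237276/ 2623637527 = 0.00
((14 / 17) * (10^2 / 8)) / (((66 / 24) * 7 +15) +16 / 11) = 7700 / 26707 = 0.29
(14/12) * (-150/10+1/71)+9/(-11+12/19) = -770051/41961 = -18.35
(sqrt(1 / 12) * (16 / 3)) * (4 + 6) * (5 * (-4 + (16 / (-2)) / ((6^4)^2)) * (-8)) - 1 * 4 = -4 + 83980900 * sqrt(3) / 59049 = 2459.36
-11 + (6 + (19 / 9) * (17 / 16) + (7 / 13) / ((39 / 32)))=-56341 / 24336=-2.32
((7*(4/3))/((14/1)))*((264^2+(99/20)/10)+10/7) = 97577093/2100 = 46465.28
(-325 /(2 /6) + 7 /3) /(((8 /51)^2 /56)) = -8854671 /4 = -2213667.75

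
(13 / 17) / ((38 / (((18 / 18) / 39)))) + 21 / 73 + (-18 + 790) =109258699 / 141474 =772.29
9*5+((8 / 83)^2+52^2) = 18937925 / 6889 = 2749.01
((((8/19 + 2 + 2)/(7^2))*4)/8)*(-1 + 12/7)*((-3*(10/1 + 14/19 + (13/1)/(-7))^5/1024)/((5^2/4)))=-0.83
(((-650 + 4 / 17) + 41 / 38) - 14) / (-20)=85619 / 2584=33.13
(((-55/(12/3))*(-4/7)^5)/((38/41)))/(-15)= -57728/957999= -0.06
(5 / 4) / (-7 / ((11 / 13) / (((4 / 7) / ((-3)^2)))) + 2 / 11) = -495 / 136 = -3.64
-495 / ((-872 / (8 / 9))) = 0.50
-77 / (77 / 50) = -50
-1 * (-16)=16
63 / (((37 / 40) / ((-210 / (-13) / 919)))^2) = 4445280000 / 195398477521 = 0.02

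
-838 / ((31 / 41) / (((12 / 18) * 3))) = -68716 / 31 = -2216.65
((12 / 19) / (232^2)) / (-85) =-3 / 21731440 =-0.00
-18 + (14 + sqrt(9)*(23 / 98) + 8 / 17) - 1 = -6373 / 1666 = -3.83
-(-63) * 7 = 441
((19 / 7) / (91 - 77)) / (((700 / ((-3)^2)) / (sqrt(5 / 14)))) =171 * sqrt(70) / 960400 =0.00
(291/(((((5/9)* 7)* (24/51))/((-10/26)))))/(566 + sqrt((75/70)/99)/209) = -1068386633721/9887621581006 + 547371* sqrt(2310)/276853404268168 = -0.11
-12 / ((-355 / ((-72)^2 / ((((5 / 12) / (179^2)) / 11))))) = 263103261696 / 1775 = 148227189.69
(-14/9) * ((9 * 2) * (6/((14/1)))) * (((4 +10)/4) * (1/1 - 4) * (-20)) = -2520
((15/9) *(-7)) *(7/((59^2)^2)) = -245/36352083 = -0.00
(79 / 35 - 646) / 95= -22531 / 3325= -6.78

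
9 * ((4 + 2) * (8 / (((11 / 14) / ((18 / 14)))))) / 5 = 7776 / 55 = 141.38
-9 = -9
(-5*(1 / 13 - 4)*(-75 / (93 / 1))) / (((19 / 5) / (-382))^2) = -159858.11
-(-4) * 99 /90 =22 /5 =4.40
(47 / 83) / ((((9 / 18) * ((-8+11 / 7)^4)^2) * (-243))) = -541891294 / 339144264003515625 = -0.00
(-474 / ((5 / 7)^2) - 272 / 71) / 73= -1655846 / 129575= -12.78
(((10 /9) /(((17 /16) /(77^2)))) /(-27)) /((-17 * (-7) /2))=-271040 /70227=-3.86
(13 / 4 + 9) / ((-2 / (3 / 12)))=-49 / 32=-1.53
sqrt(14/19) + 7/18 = 7/18 + sqrt(266)/19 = 1.25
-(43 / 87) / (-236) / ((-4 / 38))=-817 / 41064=-0.02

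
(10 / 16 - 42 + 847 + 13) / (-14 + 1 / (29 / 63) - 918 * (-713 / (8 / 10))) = 189921 / 189812116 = 0.00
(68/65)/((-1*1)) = -68/65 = -1.05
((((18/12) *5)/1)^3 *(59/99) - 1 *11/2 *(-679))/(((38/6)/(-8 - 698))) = -371455899/836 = -444325.24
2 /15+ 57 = 857 /15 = 57.13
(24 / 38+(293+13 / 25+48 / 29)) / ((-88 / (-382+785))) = -821059707 / 606100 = -1354.66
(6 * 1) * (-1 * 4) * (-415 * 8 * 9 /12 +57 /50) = 1493316 /25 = 59732.64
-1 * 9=-9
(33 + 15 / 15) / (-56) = -17 / 28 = -0.61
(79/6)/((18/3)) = 79/36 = 2.19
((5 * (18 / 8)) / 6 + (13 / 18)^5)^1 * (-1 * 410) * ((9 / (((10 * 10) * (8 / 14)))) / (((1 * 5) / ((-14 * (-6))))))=-7863694097 / 3499200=-2247.28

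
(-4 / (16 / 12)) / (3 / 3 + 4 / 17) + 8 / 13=-1.81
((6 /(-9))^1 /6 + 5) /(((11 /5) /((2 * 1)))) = 40 /9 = 4.44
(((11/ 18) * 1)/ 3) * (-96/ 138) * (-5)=440/ 621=0.71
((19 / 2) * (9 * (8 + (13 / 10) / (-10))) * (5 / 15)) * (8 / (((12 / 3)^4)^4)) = 44859 / 107374182400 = 0.00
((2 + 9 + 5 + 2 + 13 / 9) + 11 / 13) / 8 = 1187 / 468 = 2.54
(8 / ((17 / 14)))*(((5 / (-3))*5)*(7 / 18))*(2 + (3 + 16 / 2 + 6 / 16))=-131075 / 459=-285.57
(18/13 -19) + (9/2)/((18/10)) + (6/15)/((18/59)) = -16151/1170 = -13.80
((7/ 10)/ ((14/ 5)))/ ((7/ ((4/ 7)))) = 1/ 49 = 0.02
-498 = -498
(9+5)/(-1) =-14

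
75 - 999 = -924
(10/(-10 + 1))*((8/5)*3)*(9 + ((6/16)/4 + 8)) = -547/6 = -91.17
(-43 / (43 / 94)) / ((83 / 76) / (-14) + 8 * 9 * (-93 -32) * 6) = 0.00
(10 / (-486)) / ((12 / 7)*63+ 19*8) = -1 / 12636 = -0.00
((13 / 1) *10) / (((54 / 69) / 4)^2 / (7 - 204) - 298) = -54190760 / 124221977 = -0.44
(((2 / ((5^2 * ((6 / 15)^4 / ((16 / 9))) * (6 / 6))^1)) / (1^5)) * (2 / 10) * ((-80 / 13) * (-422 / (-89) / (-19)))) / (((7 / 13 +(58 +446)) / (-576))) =-21606400 / 11091269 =-1.95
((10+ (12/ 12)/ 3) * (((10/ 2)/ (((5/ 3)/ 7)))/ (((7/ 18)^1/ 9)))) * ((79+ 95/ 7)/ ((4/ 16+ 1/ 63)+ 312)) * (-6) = -702919296/ 78691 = -8932.65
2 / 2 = 1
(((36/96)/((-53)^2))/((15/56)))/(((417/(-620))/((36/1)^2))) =-374976/390451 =-0.96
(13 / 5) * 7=91 / 5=18.20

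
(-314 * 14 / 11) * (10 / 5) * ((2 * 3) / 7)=-7536 / 11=-685.09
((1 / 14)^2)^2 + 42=1613473 / 38416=42.00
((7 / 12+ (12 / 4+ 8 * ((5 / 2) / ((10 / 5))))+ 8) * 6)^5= 1165463885299 / 32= 36420746415.59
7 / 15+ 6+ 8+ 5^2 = 592 / 15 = 39.47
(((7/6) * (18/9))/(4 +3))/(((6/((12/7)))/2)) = 4/21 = 0.19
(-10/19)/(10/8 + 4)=-0.10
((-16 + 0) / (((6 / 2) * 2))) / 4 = -2 / 3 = -0.67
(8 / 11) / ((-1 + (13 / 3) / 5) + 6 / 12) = 240 / 121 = 1.98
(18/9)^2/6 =2/3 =0.67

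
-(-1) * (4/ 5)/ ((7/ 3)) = 12/ 35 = 0.34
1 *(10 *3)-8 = 22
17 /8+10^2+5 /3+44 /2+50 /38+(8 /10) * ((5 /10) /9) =869719 /6840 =127.15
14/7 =2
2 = 2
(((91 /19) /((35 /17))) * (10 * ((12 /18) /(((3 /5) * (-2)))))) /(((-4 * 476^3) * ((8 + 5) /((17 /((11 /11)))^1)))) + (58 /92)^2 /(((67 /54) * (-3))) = -483011500801 /4523552095104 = -0.11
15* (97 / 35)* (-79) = -3284.14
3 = 3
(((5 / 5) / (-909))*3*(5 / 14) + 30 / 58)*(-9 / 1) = -190455 / 41006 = -4.64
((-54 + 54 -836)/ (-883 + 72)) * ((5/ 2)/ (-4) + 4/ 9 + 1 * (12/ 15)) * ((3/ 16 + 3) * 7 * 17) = 94285961/ 389280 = 242.21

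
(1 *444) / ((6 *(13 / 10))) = 740 / 13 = 56.92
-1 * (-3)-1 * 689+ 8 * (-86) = -1374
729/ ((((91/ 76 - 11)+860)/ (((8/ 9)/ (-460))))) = -12312/ 7430725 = -0.00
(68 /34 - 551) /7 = -549 /7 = -78.43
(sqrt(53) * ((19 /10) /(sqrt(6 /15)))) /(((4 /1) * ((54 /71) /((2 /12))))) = 1349 * sqrt(530) /25920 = 1.20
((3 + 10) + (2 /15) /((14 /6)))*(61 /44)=27877 /1540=18.10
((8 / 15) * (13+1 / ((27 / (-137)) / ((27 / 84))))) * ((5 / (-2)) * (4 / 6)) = -10.11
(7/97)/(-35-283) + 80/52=616829/400998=1.54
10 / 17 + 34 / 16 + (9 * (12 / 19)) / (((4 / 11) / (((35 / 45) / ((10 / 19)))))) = 17553 / 680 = 25.81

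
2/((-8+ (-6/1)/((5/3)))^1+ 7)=-10/23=-0.43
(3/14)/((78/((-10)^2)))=0.27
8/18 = 4/9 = 0.44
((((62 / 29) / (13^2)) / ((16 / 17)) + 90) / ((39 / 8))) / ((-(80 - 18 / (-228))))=-0.23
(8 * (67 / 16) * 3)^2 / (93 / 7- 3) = 31423 / 32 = 981.97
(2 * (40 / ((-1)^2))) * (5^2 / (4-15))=-181.82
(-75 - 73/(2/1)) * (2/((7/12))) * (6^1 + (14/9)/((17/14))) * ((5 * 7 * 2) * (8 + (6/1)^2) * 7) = -3060559040/51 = -60010961.57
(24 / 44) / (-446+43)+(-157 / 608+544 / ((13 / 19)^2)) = 40706806775 / 35038432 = 1161.78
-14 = -14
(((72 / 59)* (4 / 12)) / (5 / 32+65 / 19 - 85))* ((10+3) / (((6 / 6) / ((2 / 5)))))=-379392 / 14603975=-0.03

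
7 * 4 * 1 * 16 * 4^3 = 28672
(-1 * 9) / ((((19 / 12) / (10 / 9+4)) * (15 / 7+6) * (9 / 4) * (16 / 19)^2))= -161 / 72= -2.24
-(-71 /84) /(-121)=-71 /10164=-0.01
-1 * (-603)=603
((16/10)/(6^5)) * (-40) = -2/243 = -0.01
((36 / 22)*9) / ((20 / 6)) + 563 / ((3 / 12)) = 124103 / 55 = 2256.42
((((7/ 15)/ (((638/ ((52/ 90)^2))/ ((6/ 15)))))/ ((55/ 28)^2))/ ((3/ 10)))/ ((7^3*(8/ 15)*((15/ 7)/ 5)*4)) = 0.00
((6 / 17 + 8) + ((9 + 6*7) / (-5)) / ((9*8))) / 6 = 16751 / 12240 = 1.37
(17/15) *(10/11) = 34/33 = 1.03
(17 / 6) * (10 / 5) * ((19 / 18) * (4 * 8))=5168 / 27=191.41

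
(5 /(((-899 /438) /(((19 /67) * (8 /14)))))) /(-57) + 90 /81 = 4242590 /3794679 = 1.12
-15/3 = -5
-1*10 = -10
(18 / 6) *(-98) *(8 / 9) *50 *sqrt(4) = -78400 / 3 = -26133.33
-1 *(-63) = 63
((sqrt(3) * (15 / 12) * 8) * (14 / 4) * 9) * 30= 16367.88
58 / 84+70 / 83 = 5347 / 3486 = 1.53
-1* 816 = -816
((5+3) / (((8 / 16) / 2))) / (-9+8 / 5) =-160 / 37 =-4.32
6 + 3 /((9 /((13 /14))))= 265 /42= 6.31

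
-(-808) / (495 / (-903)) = -243208 / 165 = -1473.99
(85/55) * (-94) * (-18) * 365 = 10498860/11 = 954441.82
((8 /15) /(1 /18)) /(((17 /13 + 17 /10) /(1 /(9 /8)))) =3328 /1173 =2.84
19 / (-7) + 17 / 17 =-12 / 7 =-1.71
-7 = -7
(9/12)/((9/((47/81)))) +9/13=9359/12636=0.74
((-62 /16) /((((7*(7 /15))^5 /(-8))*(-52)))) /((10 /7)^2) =-0.00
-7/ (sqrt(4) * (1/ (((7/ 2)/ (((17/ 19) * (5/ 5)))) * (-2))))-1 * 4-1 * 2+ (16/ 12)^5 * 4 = 315925/ 8262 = 38.24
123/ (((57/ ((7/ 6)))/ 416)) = 59696/ 57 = 1047.30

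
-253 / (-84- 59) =23 / 13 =1.77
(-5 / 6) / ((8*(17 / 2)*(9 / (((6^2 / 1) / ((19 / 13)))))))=-0.03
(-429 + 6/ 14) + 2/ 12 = -17993/ 42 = -428.40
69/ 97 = 0.71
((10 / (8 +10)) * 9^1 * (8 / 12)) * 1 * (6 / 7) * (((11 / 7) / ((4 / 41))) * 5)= 11275 / 49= 230.10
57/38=3/2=1.50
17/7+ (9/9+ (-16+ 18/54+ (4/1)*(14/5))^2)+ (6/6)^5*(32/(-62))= 1116313/48825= 22.86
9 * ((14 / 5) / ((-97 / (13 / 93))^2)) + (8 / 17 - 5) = -3481148643 / 768574165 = -4.53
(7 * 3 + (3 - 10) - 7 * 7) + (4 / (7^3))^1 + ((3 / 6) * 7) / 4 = -93607 / 2744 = -34.11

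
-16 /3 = -5.33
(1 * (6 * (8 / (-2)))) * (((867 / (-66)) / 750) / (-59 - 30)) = -578 / 122375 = -0.00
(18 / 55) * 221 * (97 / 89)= 385866 / 4895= 78.83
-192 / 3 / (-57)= 1.12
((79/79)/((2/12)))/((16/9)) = 27/8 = 3.38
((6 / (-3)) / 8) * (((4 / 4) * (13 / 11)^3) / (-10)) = 2197 / 53240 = 0.04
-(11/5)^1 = -11/5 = -2.20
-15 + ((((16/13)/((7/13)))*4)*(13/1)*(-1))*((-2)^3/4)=1559/7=222.71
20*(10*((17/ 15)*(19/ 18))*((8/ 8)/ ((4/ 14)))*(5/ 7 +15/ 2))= 6878.70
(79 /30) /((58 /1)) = 79 /1740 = 0.05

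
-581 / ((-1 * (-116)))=-5.01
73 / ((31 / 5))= 365 / 31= 11.77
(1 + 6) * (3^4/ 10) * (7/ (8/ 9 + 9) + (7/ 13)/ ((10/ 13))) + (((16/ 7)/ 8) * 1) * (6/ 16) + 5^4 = 10979333/ 15575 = 704.93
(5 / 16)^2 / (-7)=-25 / 1792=-0.01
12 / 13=0.92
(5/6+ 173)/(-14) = -149/12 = -12.42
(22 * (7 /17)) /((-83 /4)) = -616 /1411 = -0.44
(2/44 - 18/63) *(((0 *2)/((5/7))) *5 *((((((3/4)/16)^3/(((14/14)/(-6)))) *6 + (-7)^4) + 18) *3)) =0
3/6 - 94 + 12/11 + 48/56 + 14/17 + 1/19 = -4510395/49742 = -90.68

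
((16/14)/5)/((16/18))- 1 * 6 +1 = -166/35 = -4.74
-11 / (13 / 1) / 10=-11 / 130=-0.08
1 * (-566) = -566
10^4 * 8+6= 80006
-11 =-11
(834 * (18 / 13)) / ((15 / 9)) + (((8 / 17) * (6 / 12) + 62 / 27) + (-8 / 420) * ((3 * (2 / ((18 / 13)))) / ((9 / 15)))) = 48400216 / 69615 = 695.26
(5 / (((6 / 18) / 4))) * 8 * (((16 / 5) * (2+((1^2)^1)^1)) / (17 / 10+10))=5120 / 13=393.85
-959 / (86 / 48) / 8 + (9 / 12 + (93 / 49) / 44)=-3064641 / 46354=-66.11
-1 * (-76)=76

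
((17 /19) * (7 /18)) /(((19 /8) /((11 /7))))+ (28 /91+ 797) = 33685609 /42237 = 797.54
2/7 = 0.29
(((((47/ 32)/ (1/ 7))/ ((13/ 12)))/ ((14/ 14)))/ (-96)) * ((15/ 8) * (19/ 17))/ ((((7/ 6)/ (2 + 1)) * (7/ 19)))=-2290545/ 1584128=-1.45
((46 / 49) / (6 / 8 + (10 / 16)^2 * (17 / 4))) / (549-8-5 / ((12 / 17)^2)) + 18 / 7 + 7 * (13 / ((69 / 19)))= 4406988594581 / 159499361343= 27.63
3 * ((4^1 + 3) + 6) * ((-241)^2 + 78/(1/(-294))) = 1370811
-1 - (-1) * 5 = 4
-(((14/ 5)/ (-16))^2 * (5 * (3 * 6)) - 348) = 55239/ 160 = 345.24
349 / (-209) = -349 / 209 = -1.67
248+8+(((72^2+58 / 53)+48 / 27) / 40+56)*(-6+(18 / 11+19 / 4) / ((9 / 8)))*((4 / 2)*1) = 32104496 / 236115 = 135.97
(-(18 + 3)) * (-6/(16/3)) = 189/8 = 23.62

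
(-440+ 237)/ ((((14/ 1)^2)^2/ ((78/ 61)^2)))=-44109/ 5105212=-0.01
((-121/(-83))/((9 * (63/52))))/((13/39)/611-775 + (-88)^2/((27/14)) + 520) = 1922206/54063894675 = 0.00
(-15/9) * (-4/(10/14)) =28/3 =9.33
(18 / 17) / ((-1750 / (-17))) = 9 / 875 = 0.01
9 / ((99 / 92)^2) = 8464 / 1089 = 7.77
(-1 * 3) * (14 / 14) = -3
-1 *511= -511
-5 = -5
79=79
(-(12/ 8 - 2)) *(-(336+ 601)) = -937/ 2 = -468.50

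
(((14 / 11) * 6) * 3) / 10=126 / 55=2.29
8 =8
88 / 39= 2.26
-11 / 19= -0.58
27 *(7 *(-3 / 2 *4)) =-1134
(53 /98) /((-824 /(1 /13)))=-53 /1049776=-0.00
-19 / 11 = -1.73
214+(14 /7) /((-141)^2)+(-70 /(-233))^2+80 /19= 4476712082996 /20507072571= 218.30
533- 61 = 472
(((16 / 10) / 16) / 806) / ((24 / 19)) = 19 / 193440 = 0.00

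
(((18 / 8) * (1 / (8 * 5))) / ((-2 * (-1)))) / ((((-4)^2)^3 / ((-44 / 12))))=-33 / 1310720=-0.00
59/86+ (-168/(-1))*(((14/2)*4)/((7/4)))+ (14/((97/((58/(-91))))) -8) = 290699703/108446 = 2680.59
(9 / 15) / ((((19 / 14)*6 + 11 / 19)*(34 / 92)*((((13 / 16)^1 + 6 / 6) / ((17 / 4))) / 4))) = 36708 / 21025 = 1.75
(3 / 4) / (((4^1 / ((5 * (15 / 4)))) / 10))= 1125 / 32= 35.16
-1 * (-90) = 90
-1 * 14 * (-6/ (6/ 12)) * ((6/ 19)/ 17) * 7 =7056/ 323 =21.85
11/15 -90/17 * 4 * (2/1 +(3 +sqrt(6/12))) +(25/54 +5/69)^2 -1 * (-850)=97700915281/131117940 -180 * sqrt(2)/17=730.16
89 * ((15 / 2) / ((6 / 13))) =5785 / 4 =1446.25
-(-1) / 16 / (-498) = -1 / 7968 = -0.00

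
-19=-19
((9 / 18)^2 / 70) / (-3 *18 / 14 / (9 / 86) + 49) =1 / 3400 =0.00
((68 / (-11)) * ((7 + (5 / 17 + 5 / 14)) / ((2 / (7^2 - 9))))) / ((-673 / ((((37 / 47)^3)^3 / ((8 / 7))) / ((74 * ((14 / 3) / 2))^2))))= 7779192671663685 / 1623844886906437683796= 0.00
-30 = -30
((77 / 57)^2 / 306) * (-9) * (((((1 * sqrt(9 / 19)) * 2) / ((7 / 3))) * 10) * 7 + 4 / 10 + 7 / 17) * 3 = -177870 * sqrt(19) / 116603 -136367 / 1043290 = -6.78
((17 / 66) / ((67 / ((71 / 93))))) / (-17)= -0.00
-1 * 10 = -10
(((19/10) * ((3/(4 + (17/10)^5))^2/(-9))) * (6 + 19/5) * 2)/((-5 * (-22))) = -37240000000/36430674504939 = -0.00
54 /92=0.59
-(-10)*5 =50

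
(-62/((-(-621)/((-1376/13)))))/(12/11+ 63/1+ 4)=938432/6046677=0.16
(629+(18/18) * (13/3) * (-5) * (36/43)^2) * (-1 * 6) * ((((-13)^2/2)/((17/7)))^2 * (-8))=19060049341788/534361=35668863.08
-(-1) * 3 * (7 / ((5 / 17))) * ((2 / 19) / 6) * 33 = 3927 / 95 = 41.34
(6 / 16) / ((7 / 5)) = 15 / 56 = 0.27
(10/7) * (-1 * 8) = -80/7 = -11.43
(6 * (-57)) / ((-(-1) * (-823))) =342 / 823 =0.42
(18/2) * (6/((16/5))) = 135/8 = 16.88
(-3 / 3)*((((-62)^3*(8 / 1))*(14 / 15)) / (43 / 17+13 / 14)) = 6352871168 / 12345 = 514610.87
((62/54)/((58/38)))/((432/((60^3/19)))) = 15500/783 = 19.80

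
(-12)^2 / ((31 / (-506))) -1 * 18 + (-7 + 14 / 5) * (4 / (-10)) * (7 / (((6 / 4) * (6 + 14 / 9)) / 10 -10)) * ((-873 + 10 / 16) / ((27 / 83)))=41997689 / 35340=1188.39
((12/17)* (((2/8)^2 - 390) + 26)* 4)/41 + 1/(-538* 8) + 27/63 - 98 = -2575234415/20999216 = -122.63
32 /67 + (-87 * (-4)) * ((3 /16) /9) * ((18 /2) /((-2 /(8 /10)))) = -17167 /670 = -25.62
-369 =-369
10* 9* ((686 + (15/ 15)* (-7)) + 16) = 62550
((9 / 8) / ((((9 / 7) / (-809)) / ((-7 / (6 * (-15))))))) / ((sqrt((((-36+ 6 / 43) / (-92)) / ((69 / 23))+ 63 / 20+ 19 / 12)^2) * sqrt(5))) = -5.06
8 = 8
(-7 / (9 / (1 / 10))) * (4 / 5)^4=-896 / 28125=-0.03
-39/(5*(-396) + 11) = 39/1969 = 0.02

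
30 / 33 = 10 / 11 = 0.91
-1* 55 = -55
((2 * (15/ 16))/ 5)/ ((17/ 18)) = 0.40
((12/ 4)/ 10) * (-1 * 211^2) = -133563/ 10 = -13356.30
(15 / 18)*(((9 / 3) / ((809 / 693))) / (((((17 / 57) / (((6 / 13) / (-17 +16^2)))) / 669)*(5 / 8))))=634228056 / 42730571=14.84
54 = 54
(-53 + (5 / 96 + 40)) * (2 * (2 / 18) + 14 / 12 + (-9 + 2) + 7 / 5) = 54.53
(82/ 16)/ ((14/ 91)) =533/ 16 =33.31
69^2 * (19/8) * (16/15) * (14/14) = 60306/5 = 12061.20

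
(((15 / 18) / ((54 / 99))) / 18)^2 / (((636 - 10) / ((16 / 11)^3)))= 800 / 22589523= 0.00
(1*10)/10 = 1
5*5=25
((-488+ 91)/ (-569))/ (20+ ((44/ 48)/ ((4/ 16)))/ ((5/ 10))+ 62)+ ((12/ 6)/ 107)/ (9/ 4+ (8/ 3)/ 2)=9139599/ 701615692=0.01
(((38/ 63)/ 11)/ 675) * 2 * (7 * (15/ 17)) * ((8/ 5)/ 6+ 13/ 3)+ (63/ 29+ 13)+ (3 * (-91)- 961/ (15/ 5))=-6349066808/ 10981575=-578.16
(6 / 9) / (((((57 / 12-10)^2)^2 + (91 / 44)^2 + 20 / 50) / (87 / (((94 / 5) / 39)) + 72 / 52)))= 11473355520 / 72333502007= 0.16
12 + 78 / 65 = 66 / 5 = 13.20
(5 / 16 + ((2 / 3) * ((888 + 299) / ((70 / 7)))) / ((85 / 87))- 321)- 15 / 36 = -4898221 / 20400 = -240.11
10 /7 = 1.43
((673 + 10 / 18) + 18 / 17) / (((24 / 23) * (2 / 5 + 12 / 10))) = 741865 / 1836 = 404.07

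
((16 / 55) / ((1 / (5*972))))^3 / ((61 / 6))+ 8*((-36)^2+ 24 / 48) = 22569721372700 / 81191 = 277983044.58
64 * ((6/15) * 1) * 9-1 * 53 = 887/5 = 177.40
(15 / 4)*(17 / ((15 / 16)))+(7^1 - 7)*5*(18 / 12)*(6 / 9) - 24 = 44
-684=-684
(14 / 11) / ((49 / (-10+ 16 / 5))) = -0.18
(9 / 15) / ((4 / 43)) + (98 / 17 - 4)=2793 / 340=8.21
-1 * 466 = -466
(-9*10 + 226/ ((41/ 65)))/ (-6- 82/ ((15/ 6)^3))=-687500/ 28823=-23.85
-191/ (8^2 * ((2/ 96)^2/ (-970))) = 6669720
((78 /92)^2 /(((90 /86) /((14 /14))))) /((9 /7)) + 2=241309 /95220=2.53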